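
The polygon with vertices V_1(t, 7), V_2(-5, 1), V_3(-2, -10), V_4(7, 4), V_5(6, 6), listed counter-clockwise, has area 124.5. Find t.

-8

The doubled signed area Σ (x_i y_{i+1} − x_{i+1} y_i) is linear in t.
With t=0 it equals 209; the coefficient of t is -5 (from the two edges through V_1).
So -5·t + 209 = 2·124.5 = 249 ⇒ t = -8.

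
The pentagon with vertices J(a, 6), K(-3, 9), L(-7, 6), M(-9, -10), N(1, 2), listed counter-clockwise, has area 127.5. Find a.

The doubled signed area Σ (x_i y_{i+1} − x_{i+1} y_i) is linear in a.
With a=0 it equals 185; the coefficient of a is 7 (from the two edges through J).
So 7·a + 185 = 2·127.5 = 255 ⇒ a = 10.

10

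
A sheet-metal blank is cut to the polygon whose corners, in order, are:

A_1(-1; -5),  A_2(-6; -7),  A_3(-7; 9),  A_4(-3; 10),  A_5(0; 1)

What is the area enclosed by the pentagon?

85.5

Apply the shoelace formula: 2A = Σ (x_i·y_{i+1} − x_{i+1}·y_i), indices taken mod 5.
A_1→A_2: (-1)(-7) − (-6)(-5) = -23
A_2→A_3: (-6)(9) − (-7)(-7) = -103
A_3→A_4: (-7)(10) − (-3)(9) = -43
A_4→A_5: (-3)(1) − (0)(10) = -3
A_5→A_1: (0)(-5) − (-1)(1) = 1
Σ = -171
Area = |Σ|/2 = 85.5.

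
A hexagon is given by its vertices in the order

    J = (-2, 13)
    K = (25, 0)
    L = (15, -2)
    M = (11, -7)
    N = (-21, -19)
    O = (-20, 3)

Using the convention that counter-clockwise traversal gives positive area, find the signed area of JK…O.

-755.5

Apply the shoelace formula: 2A = Σ (x_i·y_{i+1} − x_{i+1}·y_i), indices taken mod 6.
Cross-terms: -325, -50, -83, -356, -443, -254  ⇒  Σ = -1511
Signed area = Σ/2 = -755.5 (negative ⇒ clockwise traversal).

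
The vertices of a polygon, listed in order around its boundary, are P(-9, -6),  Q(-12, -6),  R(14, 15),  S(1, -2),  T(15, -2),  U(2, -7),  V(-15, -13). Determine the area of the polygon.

Apply the surveyor's formula: 2A = Σ (x_i·y_{i+1} − x_{i+1}·y_i), indices taken mod 7.
Σ = (-18) + (-96) + (-43) + (28) + (-101) + (-131) + (-27) = -388
Area = |Σ|/2 = 194.

194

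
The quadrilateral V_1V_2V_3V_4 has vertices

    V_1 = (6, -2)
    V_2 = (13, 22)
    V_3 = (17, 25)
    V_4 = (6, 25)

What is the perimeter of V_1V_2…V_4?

68

|V_1V_2| = √((7)² + (24)²) = √625 = 25
|V_2V_3| = √((4)² + (3)²) = √25 = 5
|V_3V_4| = √((-11)² + (0)²) = √121 = 11
|V_4V_1| = √((0)² + (-27)²) = √729 = 27
Perimeter = 25 + 5 + 11 + 27 = 68.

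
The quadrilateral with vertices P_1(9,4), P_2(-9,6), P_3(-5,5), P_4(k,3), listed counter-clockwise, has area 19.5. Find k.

-6

The doubled signed area Σ (x_i y_{i+1} − x_{i+1} y_i) is linear in k.
With k=0 it equals 33; the coefficient of k is -1 (from the two edges through P_4).
So -1·k + 33 = 2·19.5 = 39 ⇒ k = -6.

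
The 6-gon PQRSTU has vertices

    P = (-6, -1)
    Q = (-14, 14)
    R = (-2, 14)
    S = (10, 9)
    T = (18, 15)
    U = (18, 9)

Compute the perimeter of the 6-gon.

|PQ| = √((-8)² + (15)²) = √289 = 17
|QR| = √((12)² + (0)²) = √144 = 12
|RS| = √((12)² + (-5)²) = √169 = 13
|ST| = √((8)² + (6)²) = √100 = 10
|TU| = √((0)² + (-6)²) = √36 = 6
|UP| = √((-24)² + (-10)²) = √676 = 26
Perimeter = 17 + 12 + 13 + 10 + 6 + 26 = 84.

84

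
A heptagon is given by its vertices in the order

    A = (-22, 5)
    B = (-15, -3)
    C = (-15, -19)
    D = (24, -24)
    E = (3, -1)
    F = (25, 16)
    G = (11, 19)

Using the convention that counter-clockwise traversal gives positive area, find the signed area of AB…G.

Apply the shoelace formula: 2A = Σ (x_i·y_{i+1} − x_{i+1}·y_i), indices taken mod 7.
Σ = (141) + (240) + (816) + (48) + (73) + (299) + (473) = 2090
Signed area = Σ/2 = 1045 (positive ⇒ counter-clockwise traversal).

1045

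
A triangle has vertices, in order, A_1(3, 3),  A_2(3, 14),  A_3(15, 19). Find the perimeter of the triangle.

44

|A_1A_2| = √((0)² + (11)²) = √121 = 11
|A_2A_3| = √((12)² + (5)²) = √169 = 13
|A_3A_1| = √((-12)² + (-16)²) = √400 = 20
Perimeter = 11 + 13 + 20 = 44.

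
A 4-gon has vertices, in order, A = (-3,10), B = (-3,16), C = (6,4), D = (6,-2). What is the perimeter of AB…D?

|AB| = √((0)² + (6)²) = √36 = 6
|BC| = √((9)² + (-12)²) = √225 = 15
|CD| = √((0)² + (-6)²) = √36 = 6
|DA| = √((-9)² + (12)²) = √225 = 15
Perimeter = 6 + 15 + 6 + 15 = 42.

42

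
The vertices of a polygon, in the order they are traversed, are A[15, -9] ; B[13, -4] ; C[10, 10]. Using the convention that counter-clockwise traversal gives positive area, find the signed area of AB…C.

-6.5

Σ = (57) + (170) + (-240) = -13
Signed area = Σ/2 = -6.5 (negative ⇒ clockwise traversal).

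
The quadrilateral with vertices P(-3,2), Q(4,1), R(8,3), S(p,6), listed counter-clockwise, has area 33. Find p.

-7

Write out the shoelace sum; only the two edges meeting at S involve p:
2·Area = [(8·6 − p·3) + (p·2 − (-3)·6)] + -7
       = -1·p + 59 = 66
⇒ p = -7.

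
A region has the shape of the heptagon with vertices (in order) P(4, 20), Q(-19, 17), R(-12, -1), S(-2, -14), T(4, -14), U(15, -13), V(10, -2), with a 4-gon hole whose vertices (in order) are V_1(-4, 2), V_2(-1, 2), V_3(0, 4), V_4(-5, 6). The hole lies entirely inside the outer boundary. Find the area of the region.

Outer boundary:
Apply the shoelace formula: 2A = Σ (x_i·y_{i+1} − x_{i+1}·y_i), indices taken mod 7.
Σ = (448) + (223) + (166) + (84) + (158) + (100) + (208) = 1387
Area = |Σ|/2 = 693.5.
Hole:
Apply the shoelace formula: 2A = Σ (x_i·y_{i+1} − x_{i+1}·y_i), indices taken mod 4.
V_1→V_2: (-4)(2) − (-1)(2) = -6
V_2→V_3: (-1)(4) − (0)(2) = -4
V_3→V_4: (0)(6) − (-5)(4) = 20
V_4→V_1: (-5)(2) − (-4)(6) = 14
Σ = 24
Area = |Σ|/2 = 12.
Net area = 693.5 − 12 = 681.5.

681.5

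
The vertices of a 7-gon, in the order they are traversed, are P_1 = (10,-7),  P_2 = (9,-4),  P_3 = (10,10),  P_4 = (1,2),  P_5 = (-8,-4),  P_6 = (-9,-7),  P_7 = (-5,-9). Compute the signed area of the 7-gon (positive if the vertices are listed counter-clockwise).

183

Σ = (23) + (130) + (10) + (12) + (20) + (46) + (125) = 366
Signed area = Σ/2 = 183 (positive ⇒ counter-clockwise traversal).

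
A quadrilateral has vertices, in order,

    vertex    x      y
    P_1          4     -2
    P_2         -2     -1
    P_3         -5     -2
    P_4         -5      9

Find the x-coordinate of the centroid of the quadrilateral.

Apply the shoelace formula. First the cross-terms c_i = x_i·y_{i+1} − x_{i+1}·y_i:
  -8, -1, -55, -26  ⇒  2A = -90, A = -45.
Then Σ (x_i + x_{i+1})·c_i = 567, so x̄ = 567 / (6·(-45)) = -2.1.

-2.1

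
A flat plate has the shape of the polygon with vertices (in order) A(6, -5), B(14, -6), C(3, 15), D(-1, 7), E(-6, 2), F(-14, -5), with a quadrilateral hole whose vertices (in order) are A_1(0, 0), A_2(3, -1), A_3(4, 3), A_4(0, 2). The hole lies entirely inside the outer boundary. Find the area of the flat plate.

237.5

Outer boundary:
A→B: (6)(-6) − (14)(-5) = 34
B→C: (14)(15) − (3)(-6) = 228
C→D: (3)(7) − (-1)(15) = 36
D→E: (-1)(2) − (-6)(7) = 40
E→F: (-6)(-5) − (-14)(2) = 58
F→A: (-14)(-5) − (6)(-5) = 100
Σ = 496
Area = |Σ|/2 = 248.
Hole:
Apply the shoelace formula: 2A = Σ (x_i·y_{i+1} − x_{i+1}·y_i), indices taken mod 4.
Cross-terms: 0, 13, 8, 0  ⇒  Σ = 21
Area = |Σ|/2 = 10.5.
Net area = 248 − 10.5 = 237.5.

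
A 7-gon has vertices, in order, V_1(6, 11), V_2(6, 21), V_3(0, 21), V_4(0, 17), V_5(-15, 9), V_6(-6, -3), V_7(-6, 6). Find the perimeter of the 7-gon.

|V_1V_2| = √((0)² + (10)²) = √100 = 10
|V_2V_3| = √((-6)² + (0)²) = √36 = 6
|V_3V_4| = √((0)² + (-4)²) = √16 = 4
|V_4V_5| = √((-15)² + (-8)²) = √289 = 17
|V_5V_6| = √((9)² + (-12)²) = √225 = 15
|V_6V_7| = √((0)² + (9)²) = √81 = 9
|V_7V_1| = √((12)² + (5)²) = √169 = 13
Perimeter = 10 + 6 + 4 + 17 + 15 + 9 + 13 = 74.

74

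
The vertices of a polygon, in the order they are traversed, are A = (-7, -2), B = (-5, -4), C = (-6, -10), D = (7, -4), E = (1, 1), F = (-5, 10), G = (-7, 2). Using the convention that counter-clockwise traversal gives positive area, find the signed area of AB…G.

Apply Gauss's area formula: 2A = Σ (x_i·y_{i+1} − x_{i+1}·y_i), indices taken mod 7.
Σ = (18) + (26) + (94) + (11) + (15) + (60) + (28) = 252
Signed area = Σ/2 = 126 (positive ⇒ counter-clockwise traversal).

126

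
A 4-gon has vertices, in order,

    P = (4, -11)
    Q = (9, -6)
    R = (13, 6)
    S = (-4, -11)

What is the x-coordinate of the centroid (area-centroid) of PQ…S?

Apply the shoelace formula. First the cross-terms c_i = x_i·y_{i+1} − x_{i+1}·y_i:
  75, 132, -119, 88  ⇒  2A = 176, A = 88.
Then Σ (x_i + x_{i+1})·c_i = 2808, so x̄ = 2808 / (6·88) = 117/22.

117/22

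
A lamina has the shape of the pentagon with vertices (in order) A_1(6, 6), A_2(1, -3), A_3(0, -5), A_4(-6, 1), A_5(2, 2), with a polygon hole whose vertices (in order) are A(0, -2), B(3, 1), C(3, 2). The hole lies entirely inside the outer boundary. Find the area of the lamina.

35

Outer boundary:
Cross-terms: -24, -5, -30, -14, 0  ⇒  Σ = -73
Area = |Σ|/2 = 36.5.
Hole:
Apply Gauss's area formula: 2A = Σ (x_i·y_{i+1} − x_{i+1}·y_i), indices taken mod 3.
Σ = (6) + (3) + (-6) = 3
Area = |Σ|/2 = 1.5.
Net area = 36.5 − 1.5 = 35.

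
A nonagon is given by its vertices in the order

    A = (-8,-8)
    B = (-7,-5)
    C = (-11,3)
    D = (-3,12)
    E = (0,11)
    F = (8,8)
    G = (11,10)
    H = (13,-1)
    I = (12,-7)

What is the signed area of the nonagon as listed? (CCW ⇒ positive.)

A→B: (-8)(-5) − (-7)(-8) = -16
B→C: (-7)(3) − (-11)(-5) = -76
C→D: (-11)(12) − (-3)(3) = -123
D→E: (-3)(11) − (0)(12) = -33
E→F: (0)(8) − (8)(11) = -88
F→G: (8)(10) − (11)(8) = -8
G→H: (11)(-1) − (13)(10) = -141
H→I: (13)(-7) − (12)(-1) = -79
I→A: (12)(-8) − (-8)(-7) = -152
Σ = -716
Signed area = Σ/2 = -358 (negative ⇒ clockwise traversal).

-358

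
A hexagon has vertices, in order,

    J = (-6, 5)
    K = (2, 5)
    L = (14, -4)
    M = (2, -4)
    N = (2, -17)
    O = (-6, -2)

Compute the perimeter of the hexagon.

|JK| = √((8)² + (0)²) = √64 = 8
|KL| = √((12)² + (-9)²) = √225 = 15
|LM| = √((-12)² + (0)²) = √144 = 12
|MN| = √((0)² + (-13)²) = √169 = 13
|NO| = √((-8)² + (15)²) = √289 = 17
|OJ| = √((0)² + (7)²) = √49 = 7
Perimeter = 8 + 15 + 12 + 13 + 17 + 7 = 72.

72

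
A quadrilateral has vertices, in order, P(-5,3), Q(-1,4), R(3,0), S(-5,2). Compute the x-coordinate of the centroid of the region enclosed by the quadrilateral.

-29/21

Apply the surveyor's formula. First the cross-terms c_i = x_i·y_{i+1} − x_{i+1}·y_i:
  -17, -12, 6, -5  ⇒  2A = -28, A = -14.
Then Σ (x_i + x_{i+1})·c_i = 116, so x̄ = 116 / (6·(-14)) = -29/21.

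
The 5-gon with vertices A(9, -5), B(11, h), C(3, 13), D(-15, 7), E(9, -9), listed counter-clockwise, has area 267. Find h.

The doubled signed area Σ (x_i y_{i+1} − x_{i+1} y_i) is linear in h.
With h=0 it equals 522; the coefficient of h is 6 (from the two edges through B).
So 6·h + 522 = 2·267 = 534 ⇒ h = 2.

2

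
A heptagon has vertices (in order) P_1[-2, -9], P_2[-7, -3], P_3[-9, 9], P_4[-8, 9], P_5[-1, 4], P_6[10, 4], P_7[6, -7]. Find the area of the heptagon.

192.5

Σ = (-57) + (-90) + (-9) + (-23) + (-44) + (-94) + (-68) = -385
Area = |Σ|/2 = 192.5.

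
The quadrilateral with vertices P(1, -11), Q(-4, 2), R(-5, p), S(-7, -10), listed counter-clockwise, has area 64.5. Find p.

8

The doubled signed area Σ (x_i y_{i+1} − x_{i+1} y_i) is linear in p.
With p=0 it equals 105; the coefficient of p is 3 (from the two edges through R).
So 3·p + 105 = 2·64.5 = 129 ⇒ p = 8.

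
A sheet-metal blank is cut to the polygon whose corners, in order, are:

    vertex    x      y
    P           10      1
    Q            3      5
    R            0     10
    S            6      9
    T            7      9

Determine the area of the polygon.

37.5

Apply the surveyor's formula: 2A = Σ (x_i·y_{i+1} − x_{i+1}·y_i), indices taken mod 5.
Σ = (47) + (30) + (-60) + (-9) + (-83) = -75
Area = |Σ|/2 = 37.5.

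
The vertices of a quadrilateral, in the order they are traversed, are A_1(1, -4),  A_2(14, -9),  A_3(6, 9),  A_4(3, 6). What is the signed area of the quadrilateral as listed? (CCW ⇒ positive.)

A_1→A_2: (1)(-9) − (14)(-4) = 47
A_2→A_3: (14)(9) − (6)(-9) = 180
A_3→A_4: (6)(6) − (3)(9) = 9
A_4→A_1: (3)(-4) − (1)(6) = -18
Σ = 218
Signed area = Σ/2 = 109 (positive ⇒ counter-clockwise traversal).

109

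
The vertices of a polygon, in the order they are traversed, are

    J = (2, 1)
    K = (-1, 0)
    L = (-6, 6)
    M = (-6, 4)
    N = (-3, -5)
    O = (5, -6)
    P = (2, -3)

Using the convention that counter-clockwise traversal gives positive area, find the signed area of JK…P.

Apply the surveyor's formula: 2A = Σ (x_i·y_{i+1} − x_{i+1}·y_i), indices taken mod 7.
Cross-terms: 1, -6, 12, 42, 43, -3, 8  ⇒  Σ = 97
Signed area = Σ/2 = 48.5 (positive ⇒ counter-clockwise traversal).

48.5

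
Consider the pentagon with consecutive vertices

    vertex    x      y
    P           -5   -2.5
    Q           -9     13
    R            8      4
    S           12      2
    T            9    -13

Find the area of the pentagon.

260.5

Apply the shoelace (surveyor's) formula: 2A = Σ (x_i·y_{i+1} − x_{i+1}·y_i), indices taken mod 5.
Σ = (-87.5) + (-140) + (-32) + (-174) + (-87.5) = -521
Area = |Σ|/2 = 260.5.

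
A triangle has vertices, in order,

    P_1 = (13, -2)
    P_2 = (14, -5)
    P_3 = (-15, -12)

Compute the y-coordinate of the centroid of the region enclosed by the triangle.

Apply the shoelace formula. First the cross-terms c_i = x_i·y_{i+1} − x_{i+1}·y_i:
  -37, -243, 186  ⇒  2A = -94, A = -47.
Then Σ (y_i + y_{i+1})·c_i = 1786, so ȳ = 1786 / (6·(-47)) = -19/3.

-19/3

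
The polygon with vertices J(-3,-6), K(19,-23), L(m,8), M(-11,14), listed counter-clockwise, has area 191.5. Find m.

-4

Write out the shoelace sum; only the two edges meeting at L involve m:
2·Area = [(19·8 − m·(-23)) + (m·14 − (-11)·8)] + 291
       = 37·m + 531 = 383
⇒ m = -4.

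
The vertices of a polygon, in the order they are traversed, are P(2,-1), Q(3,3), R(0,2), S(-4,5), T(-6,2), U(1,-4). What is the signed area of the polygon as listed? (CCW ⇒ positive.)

P→Q: (2)(3) − (3)(-1) = 9
Q→R: (3)(2) − (0)(3) = 6
R→S: (0)(5) − (-4)(2) = 8
S→T: (-4)(2) − (-6)(5) = 22
T→U: (-6)(-4) − (1)(2) = 22
U→P: (1)(-1) − (2)(-4) = 7
Σ = 74
Signed area = Σ/2 = 37 (positive ⇒ counter-clockwise traversal).

37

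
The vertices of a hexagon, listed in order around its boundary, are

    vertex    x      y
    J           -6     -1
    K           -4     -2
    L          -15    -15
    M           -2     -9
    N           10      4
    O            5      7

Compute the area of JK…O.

J→K: (-6)(-2) − (-4)(-1) = 8
K→L: (-4)(-15) − (-15)(-2) = 30
L→M: (-15)(-9) − (-2)(-15) = 105
M→N: (-2)(4) − (10)(-9) = 82
N→O: (10)(7) − (5)(4) = 50
O→J: (5)(-1) − (-6)(7) = 37
Σ = 312
Area = |Σ|/2 = 156.

156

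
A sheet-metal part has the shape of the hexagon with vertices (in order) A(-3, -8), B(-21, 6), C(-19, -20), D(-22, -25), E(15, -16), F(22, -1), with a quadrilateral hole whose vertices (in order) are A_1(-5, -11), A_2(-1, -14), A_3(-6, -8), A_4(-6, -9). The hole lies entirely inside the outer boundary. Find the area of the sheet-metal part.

Outer boundary:
Cross-terms: -186, 534, 35, 727, 337, -179  ⇒  Σ = 1268
Area = |Σ|/2 = 634.
Hole:
Apply Gauss's area formula: 2A = Σ (x_i·y_{i+1} − x_{i+1}·y_i), indices taken mod 4.
Σ = (59) + (-76) + (6) + (21) = 10
Area = |Σ|/2 = 5.
Net area = 634 − 5 = 629.

629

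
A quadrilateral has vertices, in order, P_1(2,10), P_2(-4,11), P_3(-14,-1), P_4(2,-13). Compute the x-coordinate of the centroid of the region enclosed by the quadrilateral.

Apply the shoelace formula. First the cross-terms c_i = x_i·y_{i+1} − x_{i+1}·y_i:
  62, 158, 184, 46  ⇒  2A = 450, A = 225.
Then Σ (x_i + x_{i+1})·c_i = -4992, so x̄ = -4992 / (6·225) = -832/225.

-832/225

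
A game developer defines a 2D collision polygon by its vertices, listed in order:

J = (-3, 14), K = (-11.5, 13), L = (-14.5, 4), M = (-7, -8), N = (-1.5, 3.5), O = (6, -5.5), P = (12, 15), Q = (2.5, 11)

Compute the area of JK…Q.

338.875

Apply the shoelace formula: 2A = Σ (x_i·y_{i+1} − x_{i+1}·y_i), indices taken mod 8.
Σ = (122) + (142.5) + (144) + (-36.5) + (-12.75) + (156) + (94.5) + (68) = 677.75
Area = |Σ|/2 = 338.875.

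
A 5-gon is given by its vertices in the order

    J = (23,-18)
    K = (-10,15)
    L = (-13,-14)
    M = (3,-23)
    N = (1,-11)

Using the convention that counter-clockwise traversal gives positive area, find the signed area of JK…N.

Σ = (165) + (335) + (341) + (-10) + (235) = 1066
Signed area = Σ/2 = 533 (positive ⇒ counter-clockwise traversal).

533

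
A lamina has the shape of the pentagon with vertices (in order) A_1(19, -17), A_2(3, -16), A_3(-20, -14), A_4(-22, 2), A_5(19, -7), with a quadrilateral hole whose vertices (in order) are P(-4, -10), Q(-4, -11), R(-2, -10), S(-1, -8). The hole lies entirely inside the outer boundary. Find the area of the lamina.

515.5

Outer boundary:
Apply the surveyor's formula: 2A = Σ (x_i·y_{i+1} − x_{i+1}·y_i), indices taken mod 5.
Cross-terms: -253, -362, -348, 116, -190  ⇒  Σ = -1037
Area = |Σ|/2 = 518.5.
Hole:
Apply the surveyor's formula: 2A = Σ (x_i·y_{i+1} − x_{i+1}·y_i), indices taken mod 4.
Σ = (4) + (18) + (6) + (-22) = 6
Area = |Σ|/2 = 3.
Net area = 518.5 − 3 = 515.5.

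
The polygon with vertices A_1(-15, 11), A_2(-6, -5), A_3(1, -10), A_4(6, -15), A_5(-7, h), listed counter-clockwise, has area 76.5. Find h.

4

The doubled signed area Σ (x_i y_{i+1} − x_{i+1} y_i) is linear in h.
With h=0 it equals 69; the coefficient of h is 21 (from the two edges through A_5).
So 21·h + 69 = 2·76.5 = 153 ⇒ h = 4.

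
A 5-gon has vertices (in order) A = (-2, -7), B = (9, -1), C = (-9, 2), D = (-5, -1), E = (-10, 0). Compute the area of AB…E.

Σ = (65) + (9) + (19) + (-10) + (70) = 153
Area = |Σ|/2 = 76.5.

76.5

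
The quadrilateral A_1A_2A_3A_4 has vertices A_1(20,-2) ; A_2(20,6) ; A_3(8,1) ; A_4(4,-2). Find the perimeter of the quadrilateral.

|A_1A_2| = √((0)² + (8)²) = √64 = 8
|A_2A_3| = √((-12)² + (-5)²) = √169 = 13
|A_3A_4| = √((-4)² + (-3)²) = √25 = 5
|A_4A_1| = √((16)² + (0)²) = √256 = 16
Perimeter = 8 + 13 + 5 + 16 = 42.

42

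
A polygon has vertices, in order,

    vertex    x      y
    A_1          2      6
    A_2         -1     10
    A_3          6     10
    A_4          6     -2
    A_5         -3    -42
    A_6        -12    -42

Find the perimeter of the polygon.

124

|A_1A_2| = √((-3)² + (4)²) = √25 = 5
|A_2A_3| = √((7)² + (0)²) = √49 = 7
|A_3A_4| = √((0)² + (-12)²) = √144 = 12
|A_4A_5| = √((-9)² + (-40)²) = √1681 = 41
|A_5A_6| = √((-9)² + (0)²) = √81 = 9
|A_6A_1| = √((14)² + (48)²) = √2500 = 50
Perimeter = 5 + 7 + 12 + 41 + 9 + 50 = 124.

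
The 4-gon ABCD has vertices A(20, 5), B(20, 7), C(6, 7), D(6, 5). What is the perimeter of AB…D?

32

|AB| = √((0)² + (2)²) = √4 = 2
|BC| = √((-14)² + (0)²) = √196 = 14
|CD| = √((0)² + (-2)²) = √4 = 2
|DA| = √((14)² + (0)²) = √196 = 14
Perimeter = 2 + 14 + 2 + 14 = 32.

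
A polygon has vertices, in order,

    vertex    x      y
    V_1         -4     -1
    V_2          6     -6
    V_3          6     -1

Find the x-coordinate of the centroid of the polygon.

8/3

Apply the surveyor's formula. First the cross-terms c_i = x_i·y_{i+1} − x_{i+1}·y_i:
  30, 30, -10  ⇒  2A = 50, A = 25.
Then Σ (x_i + x_{i+1})·c_i = 400, so x̄ = 400 / (6·25) = 8/3.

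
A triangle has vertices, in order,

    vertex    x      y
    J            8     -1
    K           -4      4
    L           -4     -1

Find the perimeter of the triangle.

|JK| = √((-12)² + (5)²) = √169 = 13
|KL| = √((0)² + (-5)²) = √25 = 5
|LJ| = √((12)² + (0)²) = √144 = 12
Perimeter = 13 + 5 + 12 = 30.

30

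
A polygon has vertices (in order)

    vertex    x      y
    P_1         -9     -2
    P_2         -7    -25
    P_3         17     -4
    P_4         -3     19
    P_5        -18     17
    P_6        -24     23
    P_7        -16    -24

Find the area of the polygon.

Apply the surveyor's formula: 2A = Σ (x_i·y_{i+1} − x_{i+1}·y_i), indices taken mod 7.
Cross-terms: 211, 453, 311, 291, -6, 944, -184  ⇒  Σ = 2020
Area = |Σ|/2 = 1010.

1010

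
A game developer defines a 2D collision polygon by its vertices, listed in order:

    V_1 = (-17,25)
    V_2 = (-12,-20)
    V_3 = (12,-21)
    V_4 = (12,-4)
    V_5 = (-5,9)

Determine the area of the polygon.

Cross-terms: 640, 492, 204, 88, 28  ⇒  Σ = 1452
Area = |Σ|/2 = 726.

726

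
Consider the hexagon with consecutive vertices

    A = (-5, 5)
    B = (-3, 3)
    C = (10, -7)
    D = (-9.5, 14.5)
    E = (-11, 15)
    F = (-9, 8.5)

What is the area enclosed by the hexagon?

A→B: (-5)(3) − (-3)(5) = 0
B→C: (-3)(-7) − (10)(3) = -9
C→D: (10)(14.5) − (-9.5)(-7) = 78.5
D→E: (-9.5)(15) − (-11)(14.5) = 17
E→F: (-11)(8.5) − (-9)(15) = 41.5
F→A: (-9)(5) − (-5)(8.5) = -2.5
Σ = 125.5
Area = |Σ|/2 = 62.75.

62.75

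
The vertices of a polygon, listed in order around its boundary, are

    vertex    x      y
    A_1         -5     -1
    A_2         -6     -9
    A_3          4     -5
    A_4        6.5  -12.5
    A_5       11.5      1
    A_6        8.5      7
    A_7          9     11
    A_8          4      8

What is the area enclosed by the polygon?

Σ = (39) + (66) + (-17.5) + (150.25) + (72) + (30.5) + (28) + (36) = 404.25
Area = |Σ|/2 = 202.125.

202.125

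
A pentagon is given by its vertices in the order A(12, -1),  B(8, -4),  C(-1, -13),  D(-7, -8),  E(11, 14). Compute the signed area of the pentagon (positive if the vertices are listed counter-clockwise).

-210

Σ = (-40) + (-108) + (-83) + (-10) + (-179) = -420
Signed area = Σ/2 = -210 (negative ⇒ clockwise traversal).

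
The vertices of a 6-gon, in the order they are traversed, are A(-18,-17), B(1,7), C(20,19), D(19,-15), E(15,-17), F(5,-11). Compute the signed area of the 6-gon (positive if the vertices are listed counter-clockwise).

-676

Apply Gauss's area formula: 2A = Σ (x_i·y_{i+1} − x_{i+1}·y_i), indices taken mod 6.
Σ = (-109) + (-121) + (-661) + (-98) + (-80) + (-283) = -1352
Signed area = Σ/2 = -676 (negative ⇒ clockwise traversal).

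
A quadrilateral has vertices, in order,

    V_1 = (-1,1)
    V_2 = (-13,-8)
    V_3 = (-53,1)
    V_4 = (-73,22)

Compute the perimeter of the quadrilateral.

160

|V_1V_2| = √((-12)² + (-9)²) = √225 = 15
|V_2V_3| = √((-40)² + (9)²) = √1681 = 41
|V_3V_4| = √((-20)² + (21)²) = √841 = 29
|V_4V_1| = √((72)² + (-21)²) = √5625 = 75
Perimeter = 15 + 41 + 29 + 75 = 160.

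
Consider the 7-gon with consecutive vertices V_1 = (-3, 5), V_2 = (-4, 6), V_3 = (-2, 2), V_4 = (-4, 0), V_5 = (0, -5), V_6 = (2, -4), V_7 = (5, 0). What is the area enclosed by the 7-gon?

Apply the shoelace formula: 2A = Σ (x_i·y_{i+1} − x_{i+1}·y_i), indices taken mod 7.
Σ = (2) + (4) + (8) + (20) + (10) + (20) + (25) = 89
Area = |Σ|/2 = 44.5.

44.5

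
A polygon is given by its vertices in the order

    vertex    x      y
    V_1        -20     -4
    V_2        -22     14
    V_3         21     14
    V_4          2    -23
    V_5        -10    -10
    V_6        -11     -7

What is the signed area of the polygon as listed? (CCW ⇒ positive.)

Apply Gauss's area formula: 2A = Σ (x_i·y_{i+1} − x_{i+1}·y_i), indices taken mod 6.
Σ = (-368) + (-602) + (-511) + (-250) + (-40) + (-96) = -1867
Signed area = Σ/2 = -933.5 (negative ⇒ clockwise traversal).

-933.5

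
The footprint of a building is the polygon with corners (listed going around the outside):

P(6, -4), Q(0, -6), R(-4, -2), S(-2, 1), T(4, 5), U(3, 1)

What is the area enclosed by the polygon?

Cross-terms: -36, -24, -8, -14, -11, -18  ⇒  Σ = -111
Area = |Σ|/2 = 55.5.

55.5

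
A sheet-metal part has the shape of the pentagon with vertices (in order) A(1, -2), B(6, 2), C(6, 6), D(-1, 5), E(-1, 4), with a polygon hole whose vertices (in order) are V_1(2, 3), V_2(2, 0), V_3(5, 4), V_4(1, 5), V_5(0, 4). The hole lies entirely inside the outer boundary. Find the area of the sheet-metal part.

27

Outer boundary:
A→B: (1)(2) − (6)(-2) = 14
B→C: (6)(6) − (6)(2) = 24
C→D: (6)(5) − (-1)(6) = 36
D→E: (-1)(4) − (-1)(5) = 1
E→A: (-1)(-2) − (1)(4) = -2
Σ = 73
Area = |Σ|/2 = 36.5.
Hole:
Σ = (-6) + (8) + (21) + (4) + (-8) = 19
Area = |Σ|/2 = 9.5.
Net area = 36.5 − 9.5 = 27.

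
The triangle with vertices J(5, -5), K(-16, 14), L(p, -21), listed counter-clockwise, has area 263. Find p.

-5

Write out the shoelace sum; only the two edges meeting at L involve p:
2·Area = [((-16)·(-21) − p·14) + (p·(-5) − 5·(-21))] + -10
       = -19·p + 431 = 526
⇒ p = -5.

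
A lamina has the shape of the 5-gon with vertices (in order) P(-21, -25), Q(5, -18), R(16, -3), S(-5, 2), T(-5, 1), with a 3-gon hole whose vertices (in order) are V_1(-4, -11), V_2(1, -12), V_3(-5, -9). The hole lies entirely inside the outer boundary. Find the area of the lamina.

Outer boundary:
Σ = (503) + (273) + (17) + (5) + (146) = 944
Area = |Σ|/2 = 472.
Hole:
Apply the shoelace (surveyor's) formula: 2A = Σ (x_i·y_{i+1} − x_{i+1}·y_i), indices taken mod 3.
Σ = (59) + (-69) + (19) = 9
Area = |Σ|/2 = 4.5.
Net area = 472 − 4.5 = 467.5.

467.5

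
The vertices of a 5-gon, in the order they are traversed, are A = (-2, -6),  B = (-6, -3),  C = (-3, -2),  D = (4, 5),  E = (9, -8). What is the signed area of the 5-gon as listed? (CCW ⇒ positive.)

-90.5

Σ = (-30) + (3) + (-7) + (-77) + (-70) = -181
Signed area = Σ/2 = -90.5 (negative ⇒ clockwise traversal).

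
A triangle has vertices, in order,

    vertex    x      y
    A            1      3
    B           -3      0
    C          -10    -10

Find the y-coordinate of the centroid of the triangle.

-7/3

Apply the shoelace formula. First the cross-terms c_i = x_i·y_{i+1} − x_{i+1}·y_i:
  9, 30, -20  ⇒  2A = 19, A = 9.5.
Then Σ (y_i + y_{i+1})·c_i = -133, so ȳ = -133 / (6·9.5) = -7/3.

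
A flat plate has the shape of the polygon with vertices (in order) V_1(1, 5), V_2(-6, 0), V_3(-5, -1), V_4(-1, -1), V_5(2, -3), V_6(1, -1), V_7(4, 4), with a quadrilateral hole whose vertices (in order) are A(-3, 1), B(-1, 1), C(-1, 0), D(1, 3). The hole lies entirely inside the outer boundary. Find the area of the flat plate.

Outer boundary:
Apply the surveyor's formula: 2A = Σ (x_i·y_{i+1} − x_{i+1}·y_i), indices taken mod 7.
Σ = (30) + (6) + (4) + (5) + (1) + (8) + (16) = 70
Area = |Σ|/2 = 35.
Hole:
Apply Gauss's area formula: 2A = Σ (x_i·y_{i+1} − x_{i+1}·y_i), indices taken mod 4.
Σ = (-2) + (1) + (-3) + (10) = 6
Area = |Σ|/2 = 3.
Net area = 35 − 3 = 32.

32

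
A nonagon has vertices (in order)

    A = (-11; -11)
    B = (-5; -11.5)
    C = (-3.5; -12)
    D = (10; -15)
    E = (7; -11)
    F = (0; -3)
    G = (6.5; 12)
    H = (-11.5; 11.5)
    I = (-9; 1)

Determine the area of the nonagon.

336

Σ = (71.5) + (19.75) + (172.5) + (-5) + (-21) + (19.5) + (212.75) + (92) + (110) = 672
Area = |Σ|/2 = 336.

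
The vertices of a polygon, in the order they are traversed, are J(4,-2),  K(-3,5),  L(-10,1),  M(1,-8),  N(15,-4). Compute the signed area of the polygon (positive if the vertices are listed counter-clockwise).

Σ = (14) + (47) + (79) + (116) + (-14) = 242
Signed area = Σ/2 = 121 (positive ⇒ counter-clockwise traversal).

121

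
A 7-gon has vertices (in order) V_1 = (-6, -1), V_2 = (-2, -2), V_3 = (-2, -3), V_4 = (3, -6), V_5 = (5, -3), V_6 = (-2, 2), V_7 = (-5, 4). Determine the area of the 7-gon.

Σ = (10) + (2) + (21) + (21) + (4) + (2) + (29) = 89
Area = |Σ|/2 = 44.5.

44.5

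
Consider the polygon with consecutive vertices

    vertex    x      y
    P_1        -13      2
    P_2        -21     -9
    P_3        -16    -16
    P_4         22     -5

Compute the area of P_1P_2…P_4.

Cross-terms: 159, 192, 432, -21  ⇒  Σ = 762
Area = |Σ|/2 = 381.

381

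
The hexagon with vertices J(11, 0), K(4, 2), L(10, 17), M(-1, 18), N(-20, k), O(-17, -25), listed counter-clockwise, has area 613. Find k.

-11

The doubled signed area Σ (x_i y_{i+1} − x_{i+1} y_i) is linear in k.
With k=0 it equals 1402; the coefficient of k is 16 (from the two edges through N).
So 16·k + 1402 = 2·613 = 1226 ⇒ k = -11.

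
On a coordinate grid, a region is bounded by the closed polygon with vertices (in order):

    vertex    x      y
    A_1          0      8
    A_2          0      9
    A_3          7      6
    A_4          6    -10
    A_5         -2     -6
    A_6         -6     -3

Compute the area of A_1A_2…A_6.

151.5

Apply the shoelace formula: 2A = Σ (x_i·y_{i+1} − x_{i+1}·y_i), indices taken mod 6.
Cross-terms: 0, -63, -106, -56, -30, -48  ⇒  Σ = -303
Area = |Σ|/2 = 151.5.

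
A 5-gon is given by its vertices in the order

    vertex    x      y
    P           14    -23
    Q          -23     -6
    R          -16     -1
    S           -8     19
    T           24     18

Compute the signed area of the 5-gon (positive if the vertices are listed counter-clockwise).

Apply the shoelace (surveyor's) formula: 2A = Σ (x_i·y_{i+1} − x_{i+1}·y_i), indices taken mod 5.
P→Q: (14)(-6) − (-23)(-23) = -613
Q→R: (-23)(-1) − (-16)(-6) = -73
R→S: (-16)(19) − (-8)(-1) = -312
S→T: (-8)(18) − (24)(19) = -600
T→P: (24)(-23) − (14)(18) = -804
Σ = -2402
Signed area = Σ/2 = -1201 (negative ⇒ clockwise traversal).

-1201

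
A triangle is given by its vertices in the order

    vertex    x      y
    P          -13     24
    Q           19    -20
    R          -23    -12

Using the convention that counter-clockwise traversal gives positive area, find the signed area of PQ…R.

-796

P→Q: (-13)(-20) − (19)(24) = -196
Q→R: (19)(-12) − (-23)(-20) = -688
R→P: (-23)(24) − (-13)(-12) = -708
Σ = -1592
Signed area = Σ/2 = -796 (negative ⇒ clockwise traversal).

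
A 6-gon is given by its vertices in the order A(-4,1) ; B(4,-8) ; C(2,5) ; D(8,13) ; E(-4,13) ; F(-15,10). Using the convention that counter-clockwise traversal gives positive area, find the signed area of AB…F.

193

Apply the shoelace formula: 2A = Σ (x_i·y_{i+1} − x_{i+1}·y_i), indices taken mod 6.
Cross-terms: 28, 36, -14, 156, 155, 25  ⇒  Σ = 386
Signed area = Σ/2 = 193 (positive ⇒ counter-clockwise traversal).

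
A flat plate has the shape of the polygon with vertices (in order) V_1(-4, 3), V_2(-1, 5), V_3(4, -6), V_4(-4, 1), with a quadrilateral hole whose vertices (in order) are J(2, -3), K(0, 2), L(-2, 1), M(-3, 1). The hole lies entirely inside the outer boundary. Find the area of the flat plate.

21.5

Outer boundary:
Σ = (-17) + (-14) + (-20) + (-8) = -59
Area = |Σ|/2 = 29.5.
Hole:
Apply the surveyor's formula: 2A = Σ (x_i·y_{i+1} − x_{i+1}·y_i), indices taken mod 4.
J→K: (2)(2) − (0)(-3) = 4
K→L: (0)(1) − (-2)(2) = 4
L→M: (-2)(1) − (-3)(1) = 1
M→J: (-3)(-3) − (2)(1) = 7
Σ = 16
Area = |Σ|/2 = 8.
Net area = 29.5 − 8 = 21.5.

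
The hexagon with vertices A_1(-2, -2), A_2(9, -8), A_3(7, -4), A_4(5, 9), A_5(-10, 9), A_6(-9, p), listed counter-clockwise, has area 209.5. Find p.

-6

The doubled signed area Σ (x_i y_{i+1} − x_{i+1} y_i) is linear in p.
With p=0 it equals 371; the coefficient of p is -8 (from the two edges through A_6).
So -8·p + 371 = 2·209.5 = 419 ⇒ p = -6.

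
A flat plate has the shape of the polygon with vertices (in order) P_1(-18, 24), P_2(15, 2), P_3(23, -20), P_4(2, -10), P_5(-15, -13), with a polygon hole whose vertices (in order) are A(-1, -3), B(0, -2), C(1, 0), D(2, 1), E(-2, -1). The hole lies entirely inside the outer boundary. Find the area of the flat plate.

Outer boundary:
Apply the shoelace (surveyor's) formula: 2A = Σ (x_i·y_{i+1} − x_{i+1}·y_i), indices taken mod 5.
Σ = (-396) + (-346) + (-190) + (-176) + (-594) = -1702
Area = |Σ|/2 = 851.
Hole:
Apply the shoelace (surveyor's) formula: 2A = Σ (x_i·y_{i+1} − x_{i+1}·y_i), indices taken mod 5.
Σ = (2) + (2) + (1) + (0) + (5) = 10
Area = |Σ|/2 = 5.
Net area = 851 − 5 = 846.

846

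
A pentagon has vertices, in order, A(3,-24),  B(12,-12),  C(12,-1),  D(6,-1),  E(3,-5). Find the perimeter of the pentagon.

|AB| = √((9)² + (12)²) = √225 = 15
|BC| = √((0)² + (11)²) = √121 = 11
|CD| = √((-6)² + (0)²) = √36 = 6
|DE| = √((-3)² + (-4)²) = √25 = 5
|EA| = √((0)² + (-19)²) = √361 = 19
Perimeter = 15 + 11 + 6 + 5 + 19 = 56.

56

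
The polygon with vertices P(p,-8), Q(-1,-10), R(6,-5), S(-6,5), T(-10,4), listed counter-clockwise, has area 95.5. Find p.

-2

Write out the shoelace sum; only the two edges meeting at P involve p:
2·Area = [((-10)·(-8) − p·4) + (p·(-10) − (-1)·(-8))] + 91
       = -14·p + 163 = 191
⇒ p = -2.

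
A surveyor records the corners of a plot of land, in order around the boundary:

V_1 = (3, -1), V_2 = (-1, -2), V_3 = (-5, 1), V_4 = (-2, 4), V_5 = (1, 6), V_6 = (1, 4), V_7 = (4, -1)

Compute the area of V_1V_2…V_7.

Apply the shoelace formula: 2A = Σ (x_i·y_{i+1} − x_{i+1}·y_i), indices taken mod 7.
Cross-terms: -7, -11, -18, -16, -2, -17, -1  ⇒  Σ = -72
Area = |Σ|/2 = 36.

36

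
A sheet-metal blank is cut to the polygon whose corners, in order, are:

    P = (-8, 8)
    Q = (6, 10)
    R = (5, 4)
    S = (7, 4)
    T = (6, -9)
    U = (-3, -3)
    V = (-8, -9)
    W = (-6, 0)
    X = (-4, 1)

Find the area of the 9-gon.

Apply the surveyor's formula: 2A = Σ (x_i·y_{i+1} − x_{i+1}·y_i), indices taken mod 9.
Σ = (-128) + (-26) + (-8) + (-87) + (-45) + (3) + (-54) + (-6) + (-24) = -375
Area = |Σ|/2 = 187.5.

187.5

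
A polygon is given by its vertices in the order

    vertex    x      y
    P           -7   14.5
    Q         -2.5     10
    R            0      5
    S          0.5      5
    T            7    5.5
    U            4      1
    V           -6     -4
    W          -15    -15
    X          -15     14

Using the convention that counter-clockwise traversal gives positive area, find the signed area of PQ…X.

-315.25

Apply the shoelace formula: 2A = Σ (x_i·y_{i+1} − x_{i+1}·y_i), indices taken mod 9.
Σ = (-33.75) + (-12.5) + (-2.5) + (-32.25) + (-15) + (-10) + (30) + (-435) + (-119.5) = -630.5
Signed area = Σ/2 = -315.25 (negative ⇒ clockwise traversal).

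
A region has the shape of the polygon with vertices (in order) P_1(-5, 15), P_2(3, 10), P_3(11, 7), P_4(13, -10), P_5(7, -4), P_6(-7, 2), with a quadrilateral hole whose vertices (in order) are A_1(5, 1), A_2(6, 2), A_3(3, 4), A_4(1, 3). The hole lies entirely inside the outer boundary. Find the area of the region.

Outer boundary:
Σ = (-95) + (-89) + (-201) + (18) + (-14) + (-95) = -476
Area = |Σ|/2 = 238.
Hole:
Apply the shoelace (surveyor's) formula: 2A = Σ (x_i·y_{i+1} − x_{i+1}·y_i), indices taken mod 4.
Σ = (4) + (18) + (5) + (-14) = 13
Area = |Σ|/2 = 6.5.
Net area = 238 − 6.5 = 231.5.

231.5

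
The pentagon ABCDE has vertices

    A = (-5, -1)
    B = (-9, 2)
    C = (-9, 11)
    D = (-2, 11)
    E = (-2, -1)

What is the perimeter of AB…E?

|AB| = √((-4)² + (3)²) = √25 = 5
|BC| = √((0)² + (9)²) = √81 = 9
|CD| = √((7)² + (0)²) = √49 = 7
|DE| = √((0)² + (-12)²) = √144 = 12
|EA| = √((-3)² + (0)²) = √9 = 3
Perimeter = 5 + 9 + 7 + 12 + 3 = 36.

36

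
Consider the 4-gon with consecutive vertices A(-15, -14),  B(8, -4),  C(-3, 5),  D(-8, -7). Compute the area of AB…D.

134

A→B: (-15)(-4) − (8)(-14) = 172
B→C: (8)(5) − (-3)(-4) = 28
C→D: (-3)(-7) − (-8)(5) = 61
D→A: (-8)(-14) − (-15)(-7) = 7
Σ = 268
Area = |Σ|/2 = 134.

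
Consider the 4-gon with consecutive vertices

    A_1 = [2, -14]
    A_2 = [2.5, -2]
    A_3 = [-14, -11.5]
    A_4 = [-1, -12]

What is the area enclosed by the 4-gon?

84.375

Σ = (31) + (-56.75) + (156.5) + (38) = 168.75
Area = |Σ|/2 = 84.375.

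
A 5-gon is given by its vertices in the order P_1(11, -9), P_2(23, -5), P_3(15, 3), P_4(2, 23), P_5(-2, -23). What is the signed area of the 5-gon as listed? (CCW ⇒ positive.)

Apply the surveyor's formula: 2A = Σ (x_i·y_{i+1} − x_{i+1}·y_i), indices taken mod 5.
Σ = (152) + (144) + (339) + (0) + (271) = 906
Signed area = Σ/2 = 453 (positive ⇒ counter-clockwise traversal).

453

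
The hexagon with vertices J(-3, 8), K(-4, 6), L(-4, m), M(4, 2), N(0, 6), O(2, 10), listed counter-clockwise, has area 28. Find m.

4

The doubled signed area Σ (x_i y_{i+1} − x_{i+1} y_i) is linear in m.
With m=0 it equals 88; the coefficient of m is -8 (from the two edges through L).
So -8·m + 88 = 2·28 = 56 ⇒ m = 4.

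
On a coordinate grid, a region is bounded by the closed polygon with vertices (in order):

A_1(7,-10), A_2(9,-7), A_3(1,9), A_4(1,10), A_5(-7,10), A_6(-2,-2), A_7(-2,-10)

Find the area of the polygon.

175

Apply the shoelace formula: 2A = Σ (x_i·y_{i+1} − x_{i+1}·y_i), indices taken mod 7.
Cross-terms: 41, 88, 1, 80, 34, 16, 90  ⇒  Σ = 350
Area = |Σ|/2 = 175.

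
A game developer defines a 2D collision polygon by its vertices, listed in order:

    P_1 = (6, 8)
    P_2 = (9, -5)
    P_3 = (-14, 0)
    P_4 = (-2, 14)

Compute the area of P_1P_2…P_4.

Σ = (-102) + (-70) + (-196) + (-100) = -468
Area = |Σ|/2 = 234.

234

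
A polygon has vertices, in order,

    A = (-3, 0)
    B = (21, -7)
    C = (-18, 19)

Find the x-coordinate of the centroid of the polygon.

0

Apply Gauss's area formula. First the cross-terms c_i = x_i·y_{i+1} − x_{i+1}·y_i:
  21, 273, 57  ⇒  2A = 351, A = 175.5.
Then Σ (x_i + x_{i+1})·c_i = 0, so x̄ = 0 / (6·175.5) = 0.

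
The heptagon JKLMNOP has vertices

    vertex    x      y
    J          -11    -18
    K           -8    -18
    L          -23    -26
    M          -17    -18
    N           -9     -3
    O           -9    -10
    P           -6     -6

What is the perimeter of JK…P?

72

|JK| = √((3)² + (0)²) = √9 = 3
|KL| = √((-15)² + (-8)²) = √289 = 17
|LM| = √((6)² + (8)²) = √100 = 10
|MN| = √((8)² + (15)²) = √289 = 17
|NO| = √((0)² + (-7)²) = √49 = 7
|OP| = √((3)² + (4)²) = √25 = 5
|PJ| = √((-5)² + (-12)²) = √169 = 13
Perimeter = 3 + 17 + 10 + 17 + 7 + 5 + 13 = 72.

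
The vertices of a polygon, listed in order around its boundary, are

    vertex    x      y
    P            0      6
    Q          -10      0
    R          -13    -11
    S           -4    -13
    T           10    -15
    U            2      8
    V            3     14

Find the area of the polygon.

308.5

Apply Gauss's area formula: 2A = Σ (x_i·y_{i+1} − x_{i+1}·y_i), indices taken mod 7.
Cross-terms: 60, 110, 125, 190, 110, 4, 18  ⇒  Σ = 617
Area = |Σ|/2 = 308.5.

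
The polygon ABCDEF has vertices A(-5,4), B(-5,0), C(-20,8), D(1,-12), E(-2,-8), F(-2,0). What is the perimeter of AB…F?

|AB| = √((0)² + (-4)²) = √16 = 4
|BC| = √((-15)² + (8)²) = √289 = 17
|CD| = √((21)² + (-20)²) = √841 = 29
|DE| = √((-3)² + (4)²) = √25 = 5
|EF| = √((0)² + (8)²) = √64 = 8
|FA| = √((-3)² + (4)²) = √25 = 5
Perimeter = 4 + 17 + 29 + 5 + 8 + 5 = 68.

68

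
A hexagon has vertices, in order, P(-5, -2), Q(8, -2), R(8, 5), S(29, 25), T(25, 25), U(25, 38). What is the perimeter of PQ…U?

|PQ| = √((13)² + (0)²) = √169 = 13
|QR| = √((0)² + (7)²) = √49 = 7
|RS| = √((21)² + (20)²) = √841 = 29
|ST| = √((-4)² + (0)²) = √16 = 4
|TU| = √((0)² + (13)²) = √169 = 13
|UP| = √((-30)² + (-40)²) = √2500 = 50
Perimeter = 13 + 7 + 29 + 4 + 13 + 50 = 116.

116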